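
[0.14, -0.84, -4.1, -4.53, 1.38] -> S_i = Random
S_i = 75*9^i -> [75, 675, 6075, 54675, 492075]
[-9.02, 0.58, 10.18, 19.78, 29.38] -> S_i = -9.02 + 9.60*i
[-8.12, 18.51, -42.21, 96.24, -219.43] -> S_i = -8.12*(-2.28)^i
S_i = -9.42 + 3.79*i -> [-9.42, -5.63, -1.84, 1.95, 5.74]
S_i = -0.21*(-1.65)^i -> [-0.21, 0.35, -0.57, 0.94, -1.56]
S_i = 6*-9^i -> [6, -54, 486, -4374, 39366]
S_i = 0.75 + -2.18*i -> [0.75, -1.43, -3.61, -5.79, -7.97]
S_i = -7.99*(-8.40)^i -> [-7.99, 67.12, -563.77, 4735.7, -39779.92]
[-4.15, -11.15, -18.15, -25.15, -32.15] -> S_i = -4.15 + -7.00*i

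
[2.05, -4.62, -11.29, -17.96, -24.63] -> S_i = 2.05 + -6.67*i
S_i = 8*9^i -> [8, 72, 648, 5832, 52488]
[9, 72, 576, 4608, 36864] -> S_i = 9*8^i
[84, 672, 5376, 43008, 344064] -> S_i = 84*8^i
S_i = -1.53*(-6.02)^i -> [-1.53, 9.21, -55.45, 333.8, -2009.45]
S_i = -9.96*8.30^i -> [-9.96, -82.67, -686.14, -5695.0, -47268.49]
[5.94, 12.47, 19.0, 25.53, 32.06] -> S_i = 5.94 + 6.53*i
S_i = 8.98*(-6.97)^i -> [8.98, -62.59, 436.26, -3040.71, 21193.73]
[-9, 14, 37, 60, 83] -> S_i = -9 + 23*i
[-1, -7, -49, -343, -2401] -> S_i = -1*7^i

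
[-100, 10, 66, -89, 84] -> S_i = Random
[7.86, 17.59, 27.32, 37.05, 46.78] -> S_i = 7.86 + 9.73*i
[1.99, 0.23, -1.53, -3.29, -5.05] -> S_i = 1.99 + -1.76*i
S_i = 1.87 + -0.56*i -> [1.87, 1.31, 0.75, 0.19, -0.37]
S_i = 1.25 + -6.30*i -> [1.25, -5.05, -11.35, -17.65, -23.95]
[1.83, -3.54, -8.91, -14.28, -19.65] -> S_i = 1.83 + -5.37*i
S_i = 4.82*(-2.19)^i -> [4.82, -10.56, 23.12, -50.63, 110.87]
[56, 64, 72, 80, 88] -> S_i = 56 + 8*i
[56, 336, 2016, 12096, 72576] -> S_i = 56*6^i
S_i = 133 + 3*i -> [133, 136, 139, 142, 145]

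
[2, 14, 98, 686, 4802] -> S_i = 2*7^i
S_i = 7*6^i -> [7, 42, 252, 1512, 9072]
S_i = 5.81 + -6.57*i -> [5.81, -0.76, -7.33, -13.9, -20.47]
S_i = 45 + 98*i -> [45, 143, 241, 339, 437]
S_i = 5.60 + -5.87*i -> [5.6, -0.27, -6.14, -12.01, -17.88]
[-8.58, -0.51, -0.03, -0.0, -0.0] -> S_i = -8.58*0.06^i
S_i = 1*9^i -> [1, 9, 81, 729, 6561]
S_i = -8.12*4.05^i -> [-8.12, -32.89, -133.19, -539.41, -2184.62]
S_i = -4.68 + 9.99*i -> [-4.68, 5.31, 15.3, 25.29, 35.28]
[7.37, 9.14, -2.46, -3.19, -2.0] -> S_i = Random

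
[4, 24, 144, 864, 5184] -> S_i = 4*6^i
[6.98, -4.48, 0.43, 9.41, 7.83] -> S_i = Random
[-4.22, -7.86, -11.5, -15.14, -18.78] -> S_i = -4.22 + -3.64*i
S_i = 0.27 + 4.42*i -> [0.27, 4.69, 9.11, 13.53, 17.95]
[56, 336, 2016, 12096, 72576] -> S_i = 56*6^i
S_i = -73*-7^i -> [-73, 511, -3577, 25039, -175273]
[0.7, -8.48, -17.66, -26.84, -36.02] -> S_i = 0.70 + -9.18*i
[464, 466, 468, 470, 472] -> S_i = 464 + 2*i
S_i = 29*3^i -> [29, 87, 261, 783, 2349]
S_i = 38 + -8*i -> [38, 30, 22, 14, 6]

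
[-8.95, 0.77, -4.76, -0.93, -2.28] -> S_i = Random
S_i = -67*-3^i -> [-67, 201, -603, 1809, -5427]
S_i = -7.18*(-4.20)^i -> [-7.18, 30.16, -126.66, 531.95, -2234.2]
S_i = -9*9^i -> [-9, -81, -729, -6561, -59049]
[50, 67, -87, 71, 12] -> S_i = Random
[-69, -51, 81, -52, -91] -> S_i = Random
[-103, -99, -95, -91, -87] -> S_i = -103 + 4*i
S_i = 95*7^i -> [95, 665, 4655, 32585, 228095]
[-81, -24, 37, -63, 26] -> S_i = Random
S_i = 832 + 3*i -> [832, 835, 838, 841, 844]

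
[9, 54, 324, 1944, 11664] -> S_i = 9*6^i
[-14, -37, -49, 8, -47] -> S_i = Random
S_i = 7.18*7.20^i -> [7.18, 51.7, 372.21, 2679.92, 19295.43]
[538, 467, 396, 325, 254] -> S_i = 538 + -71*i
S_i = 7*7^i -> [7, 49, 343, 2401, 16807]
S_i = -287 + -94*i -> [-287, -381, -475, -569, -663]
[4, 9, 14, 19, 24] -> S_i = 4 + 5*i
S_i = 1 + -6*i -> [1, -5, -11, -17, -23]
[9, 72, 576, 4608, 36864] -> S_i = 9*8^i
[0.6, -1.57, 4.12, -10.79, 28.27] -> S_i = 0.60*(-2.62)^i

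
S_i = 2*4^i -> [2, 8, 32, 128, 512]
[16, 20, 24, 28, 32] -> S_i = 16 + 4*i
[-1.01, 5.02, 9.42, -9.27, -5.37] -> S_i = Random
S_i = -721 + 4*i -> [-721, -717, -713, -709, -705]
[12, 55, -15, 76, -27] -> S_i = Random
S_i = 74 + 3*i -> [74, 77, 80, 83, 86]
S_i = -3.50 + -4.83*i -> [-3.5, -8.33, -13.16, -17.99, -22.82]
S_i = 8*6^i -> [8, 48, 288, 1728, 10368]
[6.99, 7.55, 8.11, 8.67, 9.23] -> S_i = 6.99 + 0.56*i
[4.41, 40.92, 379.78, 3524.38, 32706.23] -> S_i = 4.41*9.28^i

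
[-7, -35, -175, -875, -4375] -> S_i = -7*5^i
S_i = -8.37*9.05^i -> [-8.37, -75.75, -685.52, -6203.99, -56146.12]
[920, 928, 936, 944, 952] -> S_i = 920 + 8*i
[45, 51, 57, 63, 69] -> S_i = 45 + 6*i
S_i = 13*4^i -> [13, 52, 208, 832, 3328]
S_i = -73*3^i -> [-73, -219, -657, -1971, -5913]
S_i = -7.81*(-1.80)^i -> [-7.81, 14.06, -25.3, 45.55, -81.99]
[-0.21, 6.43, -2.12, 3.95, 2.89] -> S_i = Random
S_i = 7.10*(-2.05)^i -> [7.1, -14.55, 29.84, -61.17, 125.39]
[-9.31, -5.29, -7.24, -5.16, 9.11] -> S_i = Random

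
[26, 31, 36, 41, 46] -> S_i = 26 + 5*i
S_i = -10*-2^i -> [-10, 20, -40, 80, -160]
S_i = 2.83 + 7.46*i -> [2.83, 10.29, 17.75, 25.21, 32.67]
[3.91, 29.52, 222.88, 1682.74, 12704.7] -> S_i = 3.91*7.55^i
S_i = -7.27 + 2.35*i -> [-7.27, -4.92, -2.57, -0.22, 2.13]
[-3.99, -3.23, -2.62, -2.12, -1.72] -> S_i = -3.99*0.81^i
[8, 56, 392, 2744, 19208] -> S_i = 8*7^i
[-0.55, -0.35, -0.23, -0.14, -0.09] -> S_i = -0.55*0.64^i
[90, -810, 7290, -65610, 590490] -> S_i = 90*-9^i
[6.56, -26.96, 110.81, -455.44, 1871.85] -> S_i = 6.56*(-4.11)^i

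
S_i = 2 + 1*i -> [2, 3, 4, 5, 6]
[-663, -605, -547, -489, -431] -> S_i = -663 + 58*i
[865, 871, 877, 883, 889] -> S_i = 865 + 6*i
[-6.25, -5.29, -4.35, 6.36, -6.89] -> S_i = Random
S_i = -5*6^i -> [-5, -30, -180, -1080, -6480]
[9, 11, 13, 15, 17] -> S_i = 9 + 2*i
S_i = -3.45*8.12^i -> [-3.45, -28.01, -227.47, -1847.09, -14998.34]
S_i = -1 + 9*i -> [-1, 8, 17, 26, 35]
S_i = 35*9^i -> [35, 315, 2835, 25515, 229635]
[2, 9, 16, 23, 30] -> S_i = 2 + 7*i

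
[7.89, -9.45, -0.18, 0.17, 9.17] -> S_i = Random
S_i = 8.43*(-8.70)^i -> [8.43, -73.34, 638.07, -5551.18, 48295.27]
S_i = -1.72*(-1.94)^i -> [-1.72, 3.34, -6.47, 12.56, -24.36]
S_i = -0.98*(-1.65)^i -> [-0.98, 1.62, -2.67, 4.4, -7.26]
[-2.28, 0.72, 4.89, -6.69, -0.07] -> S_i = Random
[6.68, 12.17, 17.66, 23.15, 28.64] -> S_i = 6.68 + 5.49*i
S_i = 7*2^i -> [7, 14, 28, 56, 112]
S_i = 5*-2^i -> [5, -10, 20, -40, 80]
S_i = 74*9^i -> [74, 666, 5994, 53946, 485514]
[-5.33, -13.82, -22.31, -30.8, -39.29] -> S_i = -5.33 + -8.49*i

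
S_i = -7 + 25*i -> [-7, 18, 43, 68, 93]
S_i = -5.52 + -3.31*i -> [-5.52, -8.83, -12.14, -15.45, -18.76]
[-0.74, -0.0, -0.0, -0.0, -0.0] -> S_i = -0.74*0.00^i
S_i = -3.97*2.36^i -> [-3.97, -9.37, -22.11, -52.18, -123.15]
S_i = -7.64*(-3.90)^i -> [-7.64, 29.8, -116.2, 453.2, -1767.47]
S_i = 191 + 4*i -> [191, 195, 199, 203, 207]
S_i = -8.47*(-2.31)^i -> [-8.47, 19.57, -45.2, 104.4, -241.17]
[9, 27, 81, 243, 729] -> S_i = 9*3^i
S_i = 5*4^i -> [5, 20, 80, 320, 1280]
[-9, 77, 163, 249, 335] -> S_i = -9 + 86*i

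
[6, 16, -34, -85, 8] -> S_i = Random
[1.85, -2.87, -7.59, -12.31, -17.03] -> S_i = 1.85 + -4.72*i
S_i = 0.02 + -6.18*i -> [0.02, -6.16, -12.34, -18.52, -24.7]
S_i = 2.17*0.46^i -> [2.17, 1.0, 0.46, 0.21, 0.1]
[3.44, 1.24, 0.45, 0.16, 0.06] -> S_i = 3.44*0.36^i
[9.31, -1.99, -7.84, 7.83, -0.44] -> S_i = Random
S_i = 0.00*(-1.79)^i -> [0.0, -0.0, 0.0, -0.0, 0.0]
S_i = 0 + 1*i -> [0, 1, 2, 3, 4]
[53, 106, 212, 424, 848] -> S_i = 53*2^i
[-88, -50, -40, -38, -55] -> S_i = Random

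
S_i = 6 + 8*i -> [6, 14, 22, 30, 38]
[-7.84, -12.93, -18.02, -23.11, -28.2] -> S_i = -7.84 + -5.09*i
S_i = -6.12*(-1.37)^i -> [-6.12, 8.38, -11.49, 15.74, -21.56]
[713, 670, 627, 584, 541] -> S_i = 713 + -43*i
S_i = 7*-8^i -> [7, -56, 448, -3584, 28672]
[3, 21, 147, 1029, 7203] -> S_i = 3*7^i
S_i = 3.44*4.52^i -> [3.44, 15.55, 70.28, 317.67, 1435.86]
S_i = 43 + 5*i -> [43, 48, 53, 58, 63]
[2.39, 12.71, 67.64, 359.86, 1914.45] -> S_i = 2.39*5.32^i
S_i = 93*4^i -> [93, 372, 1488, 5952, 23808]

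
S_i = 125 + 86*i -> [125, 211, 297, 383, 469]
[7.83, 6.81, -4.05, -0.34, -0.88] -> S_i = Random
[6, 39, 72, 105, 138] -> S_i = 6 + 33*i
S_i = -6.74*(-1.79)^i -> [-6.74, 12.06, -21.6, 38.66, -69.19]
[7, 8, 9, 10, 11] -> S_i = 7 + 1*i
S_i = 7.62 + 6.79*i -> [7.62, 14.41, 21.2, 27.99, 34.78]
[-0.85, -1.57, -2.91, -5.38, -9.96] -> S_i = -0.85*1.85^i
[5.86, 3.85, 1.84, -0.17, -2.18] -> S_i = 5.86 + -2.01*i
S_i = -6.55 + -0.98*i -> [-6.55, -7.53, -8.51, -9.49, -10.47]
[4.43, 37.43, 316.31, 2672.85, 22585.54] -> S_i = 4.43*8.45^i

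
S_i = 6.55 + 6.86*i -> [6.55, 13.41, 20.27, 27.13, 33.99]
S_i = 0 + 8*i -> [0, 8, 16, 24, 32]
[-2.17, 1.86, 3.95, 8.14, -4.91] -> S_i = Random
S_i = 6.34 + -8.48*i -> [6.34, -2.14, -10.62, -19.1, -27.58]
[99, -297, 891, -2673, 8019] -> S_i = 99*-3^i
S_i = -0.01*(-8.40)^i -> [-0.01, 0.08, -0.71, 5.93, -49.79]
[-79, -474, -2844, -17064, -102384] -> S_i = -79*6^i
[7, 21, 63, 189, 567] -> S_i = 7*3^i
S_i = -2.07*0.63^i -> [-2.07, -1.3, -0.82, -0.52, -0.33]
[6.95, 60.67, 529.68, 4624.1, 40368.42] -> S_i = 6.95*8.73^i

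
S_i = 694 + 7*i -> [694, 701, 708, 715, 722]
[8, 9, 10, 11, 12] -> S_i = 8 + 1*i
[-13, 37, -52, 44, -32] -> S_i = Random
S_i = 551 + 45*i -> [551, 596, 641, 686, 731]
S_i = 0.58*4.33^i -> [0.58, 2.51, 10.87, 47.09, 203.88]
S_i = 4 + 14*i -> [4, 18, 32, 46, 60]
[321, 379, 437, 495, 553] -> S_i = 321 + 58*i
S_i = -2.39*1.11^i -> [-2.39, -2.65, -2.94, -3.27, -3.63]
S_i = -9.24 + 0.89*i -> [-9.24, -8.35, -7.46, -6.57, -5.68]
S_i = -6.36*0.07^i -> [-6.36, -0.45, -0.03, -0.0, -0.0]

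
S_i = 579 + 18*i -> [579, 597, 615, 633, 651]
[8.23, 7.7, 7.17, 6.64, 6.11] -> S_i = 8.23 + -0.53*i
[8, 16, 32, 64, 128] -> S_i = 8*2^i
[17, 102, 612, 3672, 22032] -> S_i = 17*6^i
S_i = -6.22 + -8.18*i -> [-6.22, -14.4, -22.58, -30.76, -38.94]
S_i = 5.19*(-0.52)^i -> [5.19, -2.7, 1.4, -0.73, 0.38]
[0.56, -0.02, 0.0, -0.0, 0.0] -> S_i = 0.56*(-0.03)^i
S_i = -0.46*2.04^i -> [-0.46, -0.94, -1.91, -3.91, -7.97]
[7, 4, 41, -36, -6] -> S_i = Random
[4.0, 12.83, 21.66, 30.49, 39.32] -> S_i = 4.00 + 8.83*i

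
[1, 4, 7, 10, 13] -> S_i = 1 + 3*i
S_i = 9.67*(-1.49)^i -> [9.67, -14.41, 21.47, -31.99, 47.66]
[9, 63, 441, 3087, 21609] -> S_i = 9*7^i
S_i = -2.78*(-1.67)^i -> [-2.78, 4.64, -7.75, 12.95, -21.62]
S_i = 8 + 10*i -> [8, 18, 28, 38, 48]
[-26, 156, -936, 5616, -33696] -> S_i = -26*-6^i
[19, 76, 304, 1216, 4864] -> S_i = 19*4^i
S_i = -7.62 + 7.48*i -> [-7.62, -0.14, 7.34, 14.82, 22.3]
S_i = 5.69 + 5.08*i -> [5.69, 10.77, 15.85, 20.93, 26.01]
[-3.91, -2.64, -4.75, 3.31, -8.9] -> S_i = Random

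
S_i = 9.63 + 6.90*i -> [9.63, 16.53, 23.43, 30.33, 37.23]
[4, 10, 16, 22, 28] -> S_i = 4 + 6*i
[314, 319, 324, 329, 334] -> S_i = 314 + 5*i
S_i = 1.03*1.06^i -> [1.03, 1.09, 1.16, 1.23, 1.3]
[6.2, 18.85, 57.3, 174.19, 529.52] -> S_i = 6.20*3.04^i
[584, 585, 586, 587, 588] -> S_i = 584 + 1*i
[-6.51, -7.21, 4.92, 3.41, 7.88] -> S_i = Random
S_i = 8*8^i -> [8, 64, 512, 4096, 32768]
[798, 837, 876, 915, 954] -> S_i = 798 + 39*i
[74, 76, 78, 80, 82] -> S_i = 74 + 2*i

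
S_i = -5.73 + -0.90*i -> [-5.73, -6.63, -7.53, -8.43, -9.33]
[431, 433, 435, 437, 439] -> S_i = 431 + 2*i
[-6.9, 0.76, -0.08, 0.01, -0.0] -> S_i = -6.90*(-0.11)^i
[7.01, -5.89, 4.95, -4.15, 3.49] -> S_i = 7.01*(-0.84)^i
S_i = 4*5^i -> [4, 20, 100, 500, 2500]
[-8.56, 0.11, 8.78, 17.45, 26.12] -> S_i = -8.56 + 8.67*i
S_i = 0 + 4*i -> [0, 4, 8, 12, 16]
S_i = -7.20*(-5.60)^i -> [-7.2, 40.32, -225.79, 1264.44, -7080.84]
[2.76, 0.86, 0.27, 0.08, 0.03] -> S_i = 2.76*0.31^i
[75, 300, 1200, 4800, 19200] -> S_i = 75*4^i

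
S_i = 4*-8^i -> [4, -32, 256, -2048, 16384]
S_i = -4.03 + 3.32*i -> [-4.03, -0.71, 2.61, 5.93, 9.25]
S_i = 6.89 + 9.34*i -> [6.89, 16.23, 25.57, 34.91, 44.25]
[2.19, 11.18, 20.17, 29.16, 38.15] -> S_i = 2.19 + 8.99*i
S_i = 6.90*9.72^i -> [6.9, 67.07, 651.9, 6336.48, 61590.56]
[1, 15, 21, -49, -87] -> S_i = Random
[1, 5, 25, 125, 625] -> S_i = 1*5^i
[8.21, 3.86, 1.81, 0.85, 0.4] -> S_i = 8.21*0.47^i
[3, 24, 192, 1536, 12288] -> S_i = 3*8^i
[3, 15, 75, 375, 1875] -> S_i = 3*5^i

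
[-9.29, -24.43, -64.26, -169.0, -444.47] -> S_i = -9.29*2.63^i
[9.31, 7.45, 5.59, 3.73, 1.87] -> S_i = 9.31 + -1.86*i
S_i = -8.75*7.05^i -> [-8.75, -61.69, -434.9, -3066.02, -21615.46]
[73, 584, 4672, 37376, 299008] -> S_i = 73*8^i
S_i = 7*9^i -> [7, 63, 567, 5103, 45927]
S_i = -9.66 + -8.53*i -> [-9.66, -18.19, -26.72, -35.25, -43.78]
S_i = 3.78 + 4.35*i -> [3.78, 8.13, 12.48, 16.83, 21.18]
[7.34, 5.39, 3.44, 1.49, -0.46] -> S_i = 7.34 + -1.95*i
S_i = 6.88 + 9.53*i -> [6.88, 16.41, 25.94, 35.47, 45.0]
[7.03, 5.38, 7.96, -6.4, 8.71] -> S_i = Random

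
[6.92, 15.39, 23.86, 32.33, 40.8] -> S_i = 6.92 + 8.47*i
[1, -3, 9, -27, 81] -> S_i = 1*-3^i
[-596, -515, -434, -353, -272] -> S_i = -596 + 81*i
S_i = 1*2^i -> [1, 2, 4, 8, 16]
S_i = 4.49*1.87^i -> [4.49, 8.4, 15.7, 29.36, 54.91]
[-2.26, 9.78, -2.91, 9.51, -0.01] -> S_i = Random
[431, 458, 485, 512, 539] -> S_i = 431 + 27*i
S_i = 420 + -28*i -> [420, 392, 364, 336, 308]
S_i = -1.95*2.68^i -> [-1.95, -5.23, -14.01, -37.54, -100.59]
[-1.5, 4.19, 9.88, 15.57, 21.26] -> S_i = -1.50 + 5.69*i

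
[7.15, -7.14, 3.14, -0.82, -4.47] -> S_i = Random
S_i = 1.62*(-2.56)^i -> [1.62, -4.15, 10.62, -27.18, 69.58]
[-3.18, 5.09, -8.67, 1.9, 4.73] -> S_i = Random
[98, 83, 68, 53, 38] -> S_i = 98 + -15*i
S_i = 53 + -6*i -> [53, 47, 41, 35, 29]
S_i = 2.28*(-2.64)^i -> [2.28, -6.02, 15.89, -41.95, 110.75]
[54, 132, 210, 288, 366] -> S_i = 54 + 78*i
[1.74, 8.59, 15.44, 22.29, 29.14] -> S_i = 1.74 + 6.85*i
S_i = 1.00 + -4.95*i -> [1.0, -3.95, -8.9, -13.85, -18.8]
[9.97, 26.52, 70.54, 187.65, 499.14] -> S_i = 9.97*2.66^i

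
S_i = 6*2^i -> [6, 12, 24, 48, 96]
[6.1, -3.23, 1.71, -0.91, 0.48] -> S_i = 6.10*(-0.53)^i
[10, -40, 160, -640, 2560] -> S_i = 10*-4^i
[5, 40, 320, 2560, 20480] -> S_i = 5*8^i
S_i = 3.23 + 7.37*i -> [3.23, 10.6, 17.97, 25.34, 32.71]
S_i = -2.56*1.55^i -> [-2.56, -3.97, -6.15, -9.53, -14.78]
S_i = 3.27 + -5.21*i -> [3.27, -1.94, -7.15, -12.36, -17.57]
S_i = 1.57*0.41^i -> [1.57, 0.64, 0.26, 0.11, 0.04]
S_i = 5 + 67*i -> [5, 72, 139, 206, 273]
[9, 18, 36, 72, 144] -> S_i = 9*2^i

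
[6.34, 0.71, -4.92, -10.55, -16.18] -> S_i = 6.34 + -5.63*i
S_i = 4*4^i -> [4, 16, 64, 256, 1024]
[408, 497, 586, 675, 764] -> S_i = 408 + 89*i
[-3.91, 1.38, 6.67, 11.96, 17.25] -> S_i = -3.91 + 5.29*i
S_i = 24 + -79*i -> [24, -55, -134, -213, -292]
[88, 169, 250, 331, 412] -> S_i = 88 + 81*i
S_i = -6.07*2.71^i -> [-6.07, -16.45, -44.58, -120.81, -327.39]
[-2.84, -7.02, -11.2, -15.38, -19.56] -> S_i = -2.84 + -4.18*i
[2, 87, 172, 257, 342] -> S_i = 2 + 85*i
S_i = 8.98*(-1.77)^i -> [8.98, -15.89, 28.13, -49.8, 88.14]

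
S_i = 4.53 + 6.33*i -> [4.53, 10.86, 17.19, 23.52, 29.85]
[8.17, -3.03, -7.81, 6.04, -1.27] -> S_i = Random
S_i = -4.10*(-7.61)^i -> [-4.1, 31.2, -237.44, 1806.92, -13750.63]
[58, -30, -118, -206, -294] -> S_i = 58 + -88*i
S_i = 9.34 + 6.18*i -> [9.34, 15.52, 21.7, 27.88, 34.06]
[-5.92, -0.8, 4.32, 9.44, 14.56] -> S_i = -5.92 + 5.12*i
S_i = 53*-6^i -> [53, -318, 1908, -11448, 68688]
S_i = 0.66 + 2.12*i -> [0.66, 2.78, 4.9, 7.02, 9.14]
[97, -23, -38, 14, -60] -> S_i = Random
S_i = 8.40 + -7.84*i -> [8.4, 0.56, -7.28, -15.12, -22.96]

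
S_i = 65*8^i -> [65, 520, 4160, 33280, 266240]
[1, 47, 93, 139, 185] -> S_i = 1 + 46*i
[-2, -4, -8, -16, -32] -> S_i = -2*2^i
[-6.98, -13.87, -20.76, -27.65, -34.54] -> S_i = -6.98 + -6.89*i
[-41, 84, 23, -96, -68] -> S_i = Random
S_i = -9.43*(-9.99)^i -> [-9.43, 94.21, -941.11, 9401.74, -93923.37]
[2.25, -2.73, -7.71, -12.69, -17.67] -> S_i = 2.25 + -4.98*i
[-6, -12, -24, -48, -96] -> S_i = -6*2^i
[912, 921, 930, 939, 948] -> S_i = 912 + 9*i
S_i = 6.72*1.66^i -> [6.72, 11.16, 18.52, 30.74, 51.03]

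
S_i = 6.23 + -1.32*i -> [6.23, 4.91, 3.59, 2.27, 0.95]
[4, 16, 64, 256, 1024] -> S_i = 4*4^i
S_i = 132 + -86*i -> [132, 46, -40, -126, -212]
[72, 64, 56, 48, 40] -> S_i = 72 + -8*i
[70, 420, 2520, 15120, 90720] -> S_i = 70*6^i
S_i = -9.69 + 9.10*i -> [-9.69, -0.59, 8.51, 17.61, 26.71]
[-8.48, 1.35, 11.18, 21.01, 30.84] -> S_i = -8.48 + 9.83*i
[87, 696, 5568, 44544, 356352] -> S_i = 87*8^i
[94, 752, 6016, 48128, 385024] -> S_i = 94*8^i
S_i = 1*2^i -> [1, 2, 4, 8, 16]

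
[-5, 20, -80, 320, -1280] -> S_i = -5*-4^i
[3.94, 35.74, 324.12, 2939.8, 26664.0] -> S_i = 3.94*9.07^i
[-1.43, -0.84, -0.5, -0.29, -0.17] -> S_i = -1.43*0.59^i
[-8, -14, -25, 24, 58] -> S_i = Random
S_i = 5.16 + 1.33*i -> [5.16, 6.49, 7.82, 9.15, 10.48]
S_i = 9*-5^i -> [9, -45, 225, -1125, 5625]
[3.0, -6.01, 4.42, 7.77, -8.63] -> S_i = Random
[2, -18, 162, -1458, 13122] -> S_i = 2*-9^i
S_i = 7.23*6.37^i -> [7.23, 46.06, 293.37, 1868.77, 11904.09]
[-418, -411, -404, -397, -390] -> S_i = -418 + 7*i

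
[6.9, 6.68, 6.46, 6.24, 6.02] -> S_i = 6.90 + -0.22*i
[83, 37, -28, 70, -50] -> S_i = Random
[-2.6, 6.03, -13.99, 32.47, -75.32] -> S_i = -2.60*(-2.32)^i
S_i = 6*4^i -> [6, 24, 96, 384, 1536]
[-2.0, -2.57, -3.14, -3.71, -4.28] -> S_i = -2.00 + -0.57*i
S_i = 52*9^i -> [52, 468, 4212, 37908, 341172]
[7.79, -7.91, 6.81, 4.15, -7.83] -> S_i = Random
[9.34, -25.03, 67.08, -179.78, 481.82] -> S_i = 9.34*(-2.68)^i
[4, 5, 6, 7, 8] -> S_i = 4 + 1*i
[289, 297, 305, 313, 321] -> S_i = 289 + 8*i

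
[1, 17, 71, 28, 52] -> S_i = Random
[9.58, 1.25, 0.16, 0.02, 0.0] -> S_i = 9.58*0.13^i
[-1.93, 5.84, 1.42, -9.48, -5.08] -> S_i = Random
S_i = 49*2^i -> [49, 98, 196, 392, 784]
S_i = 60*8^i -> [60, 480, 3840, 30720, 245760]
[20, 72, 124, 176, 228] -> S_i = 20 + 52*i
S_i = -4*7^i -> [-4, -28, -196, -1372, -9604]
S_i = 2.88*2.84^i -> [2.88, 8.18, 23.23, 65.97, 187.36]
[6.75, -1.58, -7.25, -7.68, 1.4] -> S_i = Random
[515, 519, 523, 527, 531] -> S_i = 515 + 4*i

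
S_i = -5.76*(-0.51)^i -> [-5.76, 2.94, -1.5, 0.76, -0.39]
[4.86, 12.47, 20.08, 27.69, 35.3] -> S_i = 4.86 + 7.61*i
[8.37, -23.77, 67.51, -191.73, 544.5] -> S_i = 8.37*(-2.84)^i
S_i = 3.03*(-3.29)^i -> [3.03, -9.97, 32.8, -107.9, 355.0]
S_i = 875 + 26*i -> [875, 901, 927, 953, 979]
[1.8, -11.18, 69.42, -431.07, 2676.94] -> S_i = 1.80*(-6.21)^i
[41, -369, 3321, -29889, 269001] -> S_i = 41*-9^i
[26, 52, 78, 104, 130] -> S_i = 26 + 26*i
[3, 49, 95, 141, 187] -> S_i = 3 + 46*i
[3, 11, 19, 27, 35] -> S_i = 3 + 8*i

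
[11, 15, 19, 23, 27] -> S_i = 11 + 4*i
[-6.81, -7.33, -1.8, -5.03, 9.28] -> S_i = Random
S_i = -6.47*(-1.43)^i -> [-6.47, 9.25, -13.23, 18.92, -27.06]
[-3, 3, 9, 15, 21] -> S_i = -3 + 6*i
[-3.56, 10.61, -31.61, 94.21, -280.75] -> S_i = -3.56*(-2.98)^i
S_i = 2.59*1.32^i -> [2.59, 3.42, 4.51, 5.96, 7.86]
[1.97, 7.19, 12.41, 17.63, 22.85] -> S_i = 1.97 + 5.22*i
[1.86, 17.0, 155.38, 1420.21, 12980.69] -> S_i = 1.86*9.14^i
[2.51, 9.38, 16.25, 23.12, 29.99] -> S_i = 2.51 + 6.87*i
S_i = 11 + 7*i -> [11, 18, 25, 32, 39]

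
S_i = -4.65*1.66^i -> [-4.65, -7.72, -12.81, -21.27, -35.31]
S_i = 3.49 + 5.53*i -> [3.49, 9.02, 14.55, 20.08, 25.61]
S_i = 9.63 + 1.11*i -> [9.63, 10.74, 11.85, 12.96, 14.07]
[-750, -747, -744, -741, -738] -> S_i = -750 + 3*i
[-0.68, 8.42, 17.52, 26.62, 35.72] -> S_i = -0.68 + 9.10*i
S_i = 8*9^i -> [8, 72, 648, 5832, 52488]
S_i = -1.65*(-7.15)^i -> [-1.65, 11.8, -84.35, 603.12, -4312.29]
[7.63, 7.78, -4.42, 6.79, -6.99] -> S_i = Random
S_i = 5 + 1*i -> [5, 6, 7, 8, 9]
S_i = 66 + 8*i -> [66, 74, 82, 90, 98]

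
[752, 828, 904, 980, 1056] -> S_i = 752 + 76*i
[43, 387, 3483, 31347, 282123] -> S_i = 43*9^i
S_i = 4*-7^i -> [4, -28, 196, -1372, 9604]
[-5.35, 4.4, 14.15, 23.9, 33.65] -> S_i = -5.35 + 9.75*i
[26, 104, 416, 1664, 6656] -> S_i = 26*4^i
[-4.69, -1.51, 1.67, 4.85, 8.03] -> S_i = -4.69 + 3.18*i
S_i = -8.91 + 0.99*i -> [-8.91, -7.92, -6.93, -5.94, -4.95]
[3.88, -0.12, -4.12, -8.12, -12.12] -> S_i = 3.88 + -4.00*i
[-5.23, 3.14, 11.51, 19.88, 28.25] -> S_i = -5.23 + 8.37*i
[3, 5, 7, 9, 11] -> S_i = 3 + 2*i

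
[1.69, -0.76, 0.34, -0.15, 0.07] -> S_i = 1.69*(-0.45)^i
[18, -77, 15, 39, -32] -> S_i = Random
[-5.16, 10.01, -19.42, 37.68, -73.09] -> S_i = -5.16*(-1.94)^i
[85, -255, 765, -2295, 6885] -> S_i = 85*-3^i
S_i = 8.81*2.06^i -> [8.81, 18.15, 37.39, 77.02, 158.65]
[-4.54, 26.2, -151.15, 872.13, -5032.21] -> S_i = -4.54*(-5.77)^i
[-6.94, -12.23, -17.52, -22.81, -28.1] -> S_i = -6.94 + -5.29*i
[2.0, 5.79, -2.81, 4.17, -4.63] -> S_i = Random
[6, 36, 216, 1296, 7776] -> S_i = 6*6^i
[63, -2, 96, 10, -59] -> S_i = Random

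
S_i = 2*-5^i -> [2, -10, 50, -250, 1250]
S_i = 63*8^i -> [63, 504, 4032, 32256, 258048]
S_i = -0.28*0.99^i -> [-0.28, -0.28, -0.27, -0.27, -0.27]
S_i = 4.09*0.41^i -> [4.09, 1.68, 0.69, 0.28, 0.12]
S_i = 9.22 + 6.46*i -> [9.22, 15.68, 22.14, 28.6, 35.06]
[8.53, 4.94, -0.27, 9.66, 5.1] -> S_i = Random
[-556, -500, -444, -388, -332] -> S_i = -556 + 56*i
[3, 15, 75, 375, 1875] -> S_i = 3*5^i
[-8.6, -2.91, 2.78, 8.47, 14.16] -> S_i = -8.60 + 5.69*i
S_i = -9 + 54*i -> [-9, 45, 99, 153, 207]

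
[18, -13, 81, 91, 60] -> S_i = Random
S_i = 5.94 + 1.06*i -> [5.94, 7.0, 8.06, 9.12, 10.18]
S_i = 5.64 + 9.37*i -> [5.64, 15.01, 24.38, 33.75, 43.12]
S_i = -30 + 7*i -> [-30, -23, -16, -9, -2]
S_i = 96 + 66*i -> [96, 162, 228, 294, 360]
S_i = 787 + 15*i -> [787, 802, 817, 832, 847]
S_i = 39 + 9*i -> [39, 48, 57, 66, 75]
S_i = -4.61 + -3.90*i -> [-4.61, -8.51, -12.41, -16.31, -20.21]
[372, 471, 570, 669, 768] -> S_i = 372 + 99*i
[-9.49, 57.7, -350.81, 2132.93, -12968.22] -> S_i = -9.49*(-6.08)^i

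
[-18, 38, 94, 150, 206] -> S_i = -18 + 56*i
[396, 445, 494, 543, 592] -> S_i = 396 + 49*i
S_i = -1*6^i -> [-1, -6, -36, -216, -1296]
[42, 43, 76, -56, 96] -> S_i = Random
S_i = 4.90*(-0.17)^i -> [4.9, -0.83, 0.14, -0.02, 0.0]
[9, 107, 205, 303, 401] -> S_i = 9 + 98*i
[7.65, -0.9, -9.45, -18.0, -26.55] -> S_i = 7.65 + -8.55*i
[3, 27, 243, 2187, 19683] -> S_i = 3*9^i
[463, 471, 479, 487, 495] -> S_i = 463 + 8*i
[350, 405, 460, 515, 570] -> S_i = 350 + 55*i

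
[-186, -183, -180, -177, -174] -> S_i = -186 + 3*i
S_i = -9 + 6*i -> [-9, -3, 3, 9, 15]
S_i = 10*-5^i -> [10, -50, 250, -1250, 6250]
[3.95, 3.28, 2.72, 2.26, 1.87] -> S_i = 3.95*0.83^i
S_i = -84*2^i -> [-84, -168, -336, -672, -1344]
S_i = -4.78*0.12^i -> [-4.78, -0.57, -0.07, -0.01, -0.0]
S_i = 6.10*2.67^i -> [6.1, 16.29, 43.49, 116.11, 310.01]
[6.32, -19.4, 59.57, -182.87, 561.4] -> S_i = 6.32*(-3.07)^i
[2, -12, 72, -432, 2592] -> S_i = 2*-6^i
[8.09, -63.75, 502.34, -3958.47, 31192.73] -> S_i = 8.09*(-7.88)^i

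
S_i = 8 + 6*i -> [8, 14, 20, 26, 32]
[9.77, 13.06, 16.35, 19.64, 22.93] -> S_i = 9.77 + 3.29*i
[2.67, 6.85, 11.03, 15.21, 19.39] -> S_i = 2.67 + 4.18*i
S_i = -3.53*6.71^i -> [-3.53, -23.69, -158.94, -1066.45, -7155.91]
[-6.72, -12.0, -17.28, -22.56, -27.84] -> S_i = -6.72 + -5.28*i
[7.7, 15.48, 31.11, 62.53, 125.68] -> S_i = 7.70*2.01^i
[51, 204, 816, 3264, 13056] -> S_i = 51*4^i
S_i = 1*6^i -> [1, 6, 36, 216, 1296]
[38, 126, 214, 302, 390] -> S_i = 38 + 88*i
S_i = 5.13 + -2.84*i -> [5.13, 2.29, -0.55, -3.39, -6.23]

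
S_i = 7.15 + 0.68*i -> [7.15, 7.83, 8.51, 9.19, 9.87]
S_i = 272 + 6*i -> [272, 278, 284, 290, 296]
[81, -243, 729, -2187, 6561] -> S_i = 81*-3^i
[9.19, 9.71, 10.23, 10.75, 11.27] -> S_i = 9.19 + 0.52*i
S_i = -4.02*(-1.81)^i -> [-4.02, 7.28, -13.17, 23.84, -43.15]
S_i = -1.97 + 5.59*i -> [-1.97, 3.62, 9.21, 14.8, 20.39]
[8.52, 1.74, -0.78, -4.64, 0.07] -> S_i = Random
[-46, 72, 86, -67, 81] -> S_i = Random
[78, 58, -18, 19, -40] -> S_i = Random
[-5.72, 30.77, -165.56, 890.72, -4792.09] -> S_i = -5.72*(-5.38)^i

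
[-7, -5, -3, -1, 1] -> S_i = -7 + 2*i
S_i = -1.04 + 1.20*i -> [-1.04, 0.16, 1.36, 2.56, 3.76]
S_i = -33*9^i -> [-33, -297, -2673, -24057, -216513]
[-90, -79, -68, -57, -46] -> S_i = -90 + 11*i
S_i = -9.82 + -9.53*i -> [-9.82, -19.35, -28.88, -38.41, -47.94]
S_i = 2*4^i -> [2, 8, 32, 128, 512]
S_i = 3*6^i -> [3, 18, 108, 648, 3888]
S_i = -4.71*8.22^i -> [-4.71, -38.72, -318.25, -2615.99, -21503.45]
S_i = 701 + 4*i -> [701, 705, 709, 713, 717]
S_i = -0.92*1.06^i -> [-0.92, -0.98, -1.03, -1.1, -1.16]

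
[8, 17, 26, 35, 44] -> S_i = 8 + 9*i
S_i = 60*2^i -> [60, 120, 240, 480, 960]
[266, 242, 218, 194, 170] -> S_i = 266 + -24*i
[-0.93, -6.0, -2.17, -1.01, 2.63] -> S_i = Random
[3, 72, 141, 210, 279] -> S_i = 3 + 69*i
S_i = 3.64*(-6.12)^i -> [3.64, -22.28, 136.33, -834.36, 5106.31]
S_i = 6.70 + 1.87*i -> [6.7, 8.57, 10.44, 12.31, 14.18]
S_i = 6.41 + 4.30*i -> [6.41, 10.71, 15.01, 19.31, 23.61]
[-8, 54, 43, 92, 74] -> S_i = Random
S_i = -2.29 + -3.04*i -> [-2.29, -5.33, -8.37, -11.41, -14.45]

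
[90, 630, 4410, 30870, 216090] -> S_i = 90*7^i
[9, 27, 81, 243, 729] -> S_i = 9*3^i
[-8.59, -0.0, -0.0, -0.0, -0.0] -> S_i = -8.59*0.00^i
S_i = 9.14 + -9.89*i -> [9.14, -0.75, -10.64, -20.53, -30.42]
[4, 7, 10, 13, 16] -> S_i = 4 + 3*i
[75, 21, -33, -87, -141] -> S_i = 75 + -54*i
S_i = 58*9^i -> [58, 522, 4698, 42282, 380538]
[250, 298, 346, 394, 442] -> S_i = 250 + 48*i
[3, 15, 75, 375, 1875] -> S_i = 3*5^i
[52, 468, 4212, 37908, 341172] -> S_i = 52*9^i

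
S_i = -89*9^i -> [-89, -801, -7209, -64881, -583929]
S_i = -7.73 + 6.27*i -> [-7.73, -1.46, 4.81, 11.08, 17.35]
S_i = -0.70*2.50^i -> [-0.7, -1.75, -4.38, -10.94, -27.34]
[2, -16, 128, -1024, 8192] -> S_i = 2*-8^i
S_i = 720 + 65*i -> [720, 785, 850, 915, 980]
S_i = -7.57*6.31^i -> [-7.57, -47.77, -301.41, -1901.88, -12000.89]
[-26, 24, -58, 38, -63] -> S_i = Random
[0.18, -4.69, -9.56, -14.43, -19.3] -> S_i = 0.18 + -4.87*i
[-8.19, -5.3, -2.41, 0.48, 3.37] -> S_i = -8.19 + 2.89*i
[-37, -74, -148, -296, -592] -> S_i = -37*2^i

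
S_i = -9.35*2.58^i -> [-9.35, -24.12, -62.24, -160.57, -414.28]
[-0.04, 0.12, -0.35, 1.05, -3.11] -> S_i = -0.04*(-2.97)^i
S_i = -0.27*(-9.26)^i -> [-0.27, 2.5, -23.15, 214.39, -1985.22]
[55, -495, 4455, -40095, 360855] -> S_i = 55*-9^i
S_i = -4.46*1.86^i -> [-4.46, -8.3, -15.43, -28.7, -53.38]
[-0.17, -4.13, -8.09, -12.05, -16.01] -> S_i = -0.17 + -3.96*i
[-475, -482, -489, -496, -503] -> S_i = -475 + -7*i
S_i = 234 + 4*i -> [234, 238, 242, 246, 250]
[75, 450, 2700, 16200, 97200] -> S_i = 75*6^i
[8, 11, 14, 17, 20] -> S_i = 8 + 3*i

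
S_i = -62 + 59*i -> [-62, -3, 56, 115, 174]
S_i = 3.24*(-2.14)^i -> [3.24, -6.93, 14.84, -31.75, 67.95]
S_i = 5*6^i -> [5, 30, 180, 1080, 6480]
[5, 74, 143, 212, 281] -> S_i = 5 + 69*i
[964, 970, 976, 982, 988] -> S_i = 964 + 6*i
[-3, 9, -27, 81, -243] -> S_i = -3*-3^i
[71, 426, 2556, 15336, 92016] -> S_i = 71*6^i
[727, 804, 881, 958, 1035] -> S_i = 727 + 77*i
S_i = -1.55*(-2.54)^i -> [-1.55, 3.94, -10.0, 25.4, -64.52]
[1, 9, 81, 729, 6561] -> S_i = 1*9^i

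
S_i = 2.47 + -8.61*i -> [2.47, -6.14, -14.75, -23.36, -31.97]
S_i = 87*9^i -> [87, 783, 7047, 63423, 570807]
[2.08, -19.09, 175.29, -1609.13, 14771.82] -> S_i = 2.08*(-9.18)^i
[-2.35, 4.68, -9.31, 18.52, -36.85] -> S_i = -2.35*(-1.99)^i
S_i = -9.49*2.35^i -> [-9.49, -22.3, -52.41, -123.16, -289.43]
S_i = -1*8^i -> [-1, -8, -64, -512, -4096]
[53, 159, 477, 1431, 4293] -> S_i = 53*3^i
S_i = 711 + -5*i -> [711, 706, 701, 696, 691]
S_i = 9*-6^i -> [9, -54, 324, -1944, 11664]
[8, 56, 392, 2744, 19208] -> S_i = 8*7^i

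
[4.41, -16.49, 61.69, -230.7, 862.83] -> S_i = 4.41*(-3.74)^i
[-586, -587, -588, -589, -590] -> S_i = -586 + -1*i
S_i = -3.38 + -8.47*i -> [-3.38, -11.85, -20.32, -28.79, -37.26]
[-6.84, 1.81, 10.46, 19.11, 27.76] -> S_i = -6.84 + 8.65*i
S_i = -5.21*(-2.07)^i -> [-5.21, 10.78, -22.32, 46.21, -95.66]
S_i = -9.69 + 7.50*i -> [-9.69, -2.19, 5.31, 12.81, 20.31]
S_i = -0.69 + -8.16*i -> [-0.69, -8.85, -17.01, -25.17, -33.33]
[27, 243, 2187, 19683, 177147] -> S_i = 27*9^i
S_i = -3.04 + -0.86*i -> [-3.04, -3.9, -4.76, -5.62, -6.48]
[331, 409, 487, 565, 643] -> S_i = 331 + 78*i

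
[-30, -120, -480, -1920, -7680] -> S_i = -30*4^i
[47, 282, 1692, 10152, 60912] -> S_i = 47*6^i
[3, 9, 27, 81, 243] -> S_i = 3*3^i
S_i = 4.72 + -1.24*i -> [4.72, 3.48, 2.24, 1.0, -0.24]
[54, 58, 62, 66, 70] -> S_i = 54 + 4*i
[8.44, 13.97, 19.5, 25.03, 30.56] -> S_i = 8.44 + 5.53*i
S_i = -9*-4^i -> [-9, 36, -144, 576, -2304]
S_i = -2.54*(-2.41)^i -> [-2.54, 6.12, -14.75, 35.55, -85.68]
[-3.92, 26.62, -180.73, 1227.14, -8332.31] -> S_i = -3.92*(-6.79)^i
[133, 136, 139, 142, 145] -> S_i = 133 + 3*i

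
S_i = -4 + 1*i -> [-4, -3, -2, -1, 0]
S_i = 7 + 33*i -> [7, 40, 73, 106, 139]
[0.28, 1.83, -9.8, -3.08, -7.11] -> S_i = Random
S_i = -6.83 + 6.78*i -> [-6.83, -0.05, 6.73, 13.51, 20.29]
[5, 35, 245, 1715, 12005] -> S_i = 5*7^i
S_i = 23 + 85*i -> [23, 108, 193, 278, 363]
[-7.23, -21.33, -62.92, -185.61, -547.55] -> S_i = -7.23*2.95^i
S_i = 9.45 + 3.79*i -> [9.45, 13.24, 17.03, 20.82, 24.61]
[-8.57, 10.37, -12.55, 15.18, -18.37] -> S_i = -8.57*(-1.21)^i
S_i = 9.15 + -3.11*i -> [9.15, 6.04, 2.93, -0.18, -3.29]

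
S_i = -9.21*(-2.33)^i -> [-9.21, 21.46, -50.0, 116.5, -271.45]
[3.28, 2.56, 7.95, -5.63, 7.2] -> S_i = Random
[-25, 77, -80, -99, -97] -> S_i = Random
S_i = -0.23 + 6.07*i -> [-0.23, 5.84, 11.91, 17.98, 24.05]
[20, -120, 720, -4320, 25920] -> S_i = 20*-6^i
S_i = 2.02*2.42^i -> [2.02, 4.89, 11.83, 28.63, 69.28]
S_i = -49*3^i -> [-49, -147, -441, -1323, -3969]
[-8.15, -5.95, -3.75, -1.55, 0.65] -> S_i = -8.15 + 2.20*i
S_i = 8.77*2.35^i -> [8.77, 20.61, 48.43, 113.82, 267.47]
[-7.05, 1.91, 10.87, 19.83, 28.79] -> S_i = -7.05 + 8.96*i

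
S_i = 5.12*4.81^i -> [5.12, 24.63, 118.46, 569.78, 2740.63]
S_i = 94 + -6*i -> [94, 88, 82, 76, 70]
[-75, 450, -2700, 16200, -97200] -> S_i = -75*-6^i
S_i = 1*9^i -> [1, 9, 81, 729, 6561]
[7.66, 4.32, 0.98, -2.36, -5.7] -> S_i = 7.66 + -3.34*i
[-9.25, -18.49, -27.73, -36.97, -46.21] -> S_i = -9.25 + -9.24*i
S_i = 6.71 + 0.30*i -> [6.71, 7.01, 7.31, 7.61, 7.91]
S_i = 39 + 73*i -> [39, 112, 185, 258, 331]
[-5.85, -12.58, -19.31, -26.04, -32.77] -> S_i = -5.85 + -6.73*i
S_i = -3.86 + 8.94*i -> [-3.86, 5.08, 14.02, 22.96, 31.9]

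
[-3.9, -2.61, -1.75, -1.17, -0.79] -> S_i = -3.90*0.67^i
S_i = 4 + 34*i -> [4, 38, 72, 106, 140]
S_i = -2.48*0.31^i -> [-2.48, -0.77, -0.24, -0.07, -0.02]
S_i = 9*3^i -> [9, 27, 81, 243, 729]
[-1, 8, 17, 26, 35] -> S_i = -1 + 9*i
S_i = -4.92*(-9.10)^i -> [-4.92, 44.77, -407.43, 3707.57, -33738.88]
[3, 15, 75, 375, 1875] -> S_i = 3*5^i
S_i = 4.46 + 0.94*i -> [4.46, 5.4, 6.34, 7.28, 8.22]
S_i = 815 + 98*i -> [815, 913, 1011, 1109, 1207]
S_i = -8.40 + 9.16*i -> [-8.4, 0.76, 9.92, 19.08, 28.24]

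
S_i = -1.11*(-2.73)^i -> [-1.11, 3.03, -8.27, 22.58, -61.66]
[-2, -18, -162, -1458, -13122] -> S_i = -2*9^i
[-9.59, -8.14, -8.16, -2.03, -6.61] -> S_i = Random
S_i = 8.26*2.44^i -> [8.26, 20.15, 49.18, 119.99, 292.78]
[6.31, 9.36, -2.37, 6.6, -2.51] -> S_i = Random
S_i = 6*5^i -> [6, 30, 150, 750, 3750]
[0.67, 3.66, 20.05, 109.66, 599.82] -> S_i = 0.67*5.47^i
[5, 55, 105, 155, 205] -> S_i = 5 + 50*i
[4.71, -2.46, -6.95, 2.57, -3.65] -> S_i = Random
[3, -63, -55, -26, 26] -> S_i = Random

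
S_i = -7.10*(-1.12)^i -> [-7.1, 7.95, -8.91, 9.97, -11.17]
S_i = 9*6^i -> [9, 54, 324, 1944, 11664]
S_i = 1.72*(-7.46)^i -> [1.72, -12.83, 95.72, -714.08, 5327.01]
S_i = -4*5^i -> [-4, -20, -100, -500, -2500]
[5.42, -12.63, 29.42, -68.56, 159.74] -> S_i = 5.42*(-2.33)^i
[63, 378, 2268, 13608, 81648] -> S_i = 63*6^i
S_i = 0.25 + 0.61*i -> [0.25, 0.86, 1.47, 2.08, 2.69]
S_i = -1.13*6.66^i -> [-1.13, -7.53, -50.12, -333.81, -2223.18]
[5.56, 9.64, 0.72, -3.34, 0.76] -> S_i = Random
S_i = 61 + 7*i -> [61, 68, 75, 82, 89]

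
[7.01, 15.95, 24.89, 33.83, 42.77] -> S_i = 7.01 + 8.94*i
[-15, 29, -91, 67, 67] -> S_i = Random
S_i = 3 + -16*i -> [3, -13, -29, -45, -61]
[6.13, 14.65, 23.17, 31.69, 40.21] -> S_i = 6.13 + 8.52*i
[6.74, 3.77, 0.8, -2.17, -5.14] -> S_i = 6.74 + -2.97*i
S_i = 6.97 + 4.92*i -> [6.97, 11.89, 16.81, 21.73, 26.65]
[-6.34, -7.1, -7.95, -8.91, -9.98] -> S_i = -6.34*1.12^i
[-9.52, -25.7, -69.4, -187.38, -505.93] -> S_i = -9.52*2.70^i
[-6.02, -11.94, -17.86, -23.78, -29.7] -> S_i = -6.02 + -5.92*i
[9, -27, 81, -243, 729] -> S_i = 9*-3^i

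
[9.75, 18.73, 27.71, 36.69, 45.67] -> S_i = 9.75 + 8.98*i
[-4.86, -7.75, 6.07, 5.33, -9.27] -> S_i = Random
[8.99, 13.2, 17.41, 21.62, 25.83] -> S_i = 8.99 + 4.21*i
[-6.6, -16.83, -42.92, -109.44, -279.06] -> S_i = -6.60*2.55^i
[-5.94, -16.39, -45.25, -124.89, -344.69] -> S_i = -5.94*2.76^i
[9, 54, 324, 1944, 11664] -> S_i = 9*6^i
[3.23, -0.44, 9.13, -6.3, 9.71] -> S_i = Random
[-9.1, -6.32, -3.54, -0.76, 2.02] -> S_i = -9.10 + 2.78*i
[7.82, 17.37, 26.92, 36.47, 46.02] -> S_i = 7.82 + 9.55*i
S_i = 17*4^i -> [17, 68, 272, 1088, 4352]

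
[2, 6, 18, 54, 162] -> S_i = 2*3^i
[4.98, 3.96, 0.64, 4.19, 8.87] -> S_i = Random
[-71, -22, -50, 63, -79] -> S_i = Random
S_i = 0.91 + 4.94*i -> [0.91, 5.85, 10.79, 15.73, 20.67]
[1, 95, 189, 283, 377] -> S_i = 1 + 94*i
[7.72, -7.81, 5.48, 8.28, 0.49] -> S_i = Random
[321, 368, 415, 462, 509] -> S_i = 321 + 47*i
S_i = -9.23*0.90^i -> [-9.23, -8.31, -7.48, -6.73, -6.06]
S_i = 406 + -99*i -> [406, 307, 208, 109, 10]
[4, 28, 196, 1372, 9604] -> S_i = 4*7^i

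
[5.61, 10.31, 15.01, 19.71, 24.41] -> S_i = 5.61 + 4.70*i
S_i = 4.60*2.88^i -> [4.6, 13.25, 38.15, 109.88, 316.47]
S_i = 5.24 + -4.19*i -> [5.24, 1.05, -3.14, -7.33, -11.52]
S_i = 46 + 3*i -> [46, 49, 52, 55, 58]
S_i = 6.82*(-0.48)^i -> [6.82, -3.27, 1.57, -0.75, 0.36]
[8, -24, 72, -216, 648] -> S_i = 8*-3^i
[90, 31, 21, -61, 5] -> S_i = Random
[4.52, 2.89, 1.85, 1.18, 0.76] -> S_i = 4.52*0.64^i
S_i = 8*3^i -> [8, 24, 72, 216, 648]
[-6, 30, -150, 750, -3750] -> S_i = -6*-5^i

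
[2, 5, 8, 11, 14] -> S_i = 2 + 3*i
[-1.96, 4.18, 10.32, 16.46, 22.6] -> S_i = -1.96 + 6.14*i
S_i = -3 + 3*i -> [-3, 0, 3, 6, 9]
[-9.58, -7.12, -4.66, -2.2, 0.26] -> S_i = -9.58 + 2.46*i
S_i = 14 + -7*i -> [14, 7, 0, -7, -14]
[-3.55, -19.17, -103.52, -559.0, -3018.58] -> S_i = -3.55*5.40^i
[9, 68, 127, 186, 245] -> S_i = 9 + 59*i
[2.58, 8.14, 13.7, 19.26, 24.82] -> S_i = 2.58 + 5.56*i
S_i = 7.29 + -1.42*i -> [7.29, 5.87, 4.45, 3.03, 1.61]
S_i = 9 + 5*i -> [9, 14, 19, 24, 29]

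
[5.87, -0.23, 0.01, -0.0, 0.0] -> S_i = 5.87*(-0.04)^i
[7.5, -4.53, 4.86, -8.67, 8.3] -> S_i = Random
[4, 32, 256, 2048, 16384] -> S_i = 4*8^i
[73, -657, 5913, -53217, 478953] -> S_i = 73*-9^i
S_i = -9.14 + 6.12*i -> [-9.14, -3.02, 3.1, 9.22, 15.34]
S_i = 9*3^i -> [9, 27, 81, 243, 729]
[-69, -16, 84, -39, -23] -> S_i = Random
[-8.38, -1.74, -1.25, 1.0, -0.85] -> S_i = Random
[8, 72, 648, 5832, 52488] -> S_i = 8*9^i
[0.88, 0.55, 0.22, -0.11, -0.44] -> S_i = 0.88 + -0.33*i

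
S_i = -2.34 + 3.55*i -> [-2.34, 1.21, 4.76, 8.31, 11.86]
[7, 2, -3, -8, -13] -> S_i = 7 + -5*i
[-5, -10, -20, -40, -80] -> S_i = -5*2^i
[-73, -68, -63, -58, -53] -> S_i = -73 + 5*i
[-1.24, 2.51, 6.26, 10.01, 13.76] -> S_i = -1.24 + 3.75*i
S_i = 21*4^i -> [21, 84, 336, 1344, 5376]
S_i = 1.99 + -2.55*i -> [1.99, -0.56, -3.11, -5.66, -8.21]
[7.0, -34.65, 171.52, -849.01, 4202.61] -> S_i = 7.00*(-4.95)^i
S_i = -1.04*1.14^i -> [-1.04, -1.19, -1.35, -1.54, -1.76]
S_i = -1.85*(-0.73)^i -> [-1.85, 1.35, -0.99, 0.72, -0.53]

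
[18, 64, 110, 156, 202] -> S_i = 18 + 46*i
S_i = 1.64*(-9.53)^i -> [1.64, -15.63, 148.95, -1419.46, 13527.43]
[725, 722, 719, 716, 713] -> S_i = 725 + -3*i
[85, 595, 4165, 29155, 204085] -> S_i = 85*7^i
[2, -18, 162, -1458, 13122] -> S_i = 2*-9^i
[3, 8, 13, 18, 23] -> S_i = 3 + 5*i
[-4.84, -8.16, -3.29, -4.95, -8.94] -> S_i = Random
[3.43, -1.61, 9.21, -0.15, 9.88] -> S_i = Random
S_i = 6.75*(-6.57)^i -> [6.75, -44.35, 291.36, -1914.26, 12576.66]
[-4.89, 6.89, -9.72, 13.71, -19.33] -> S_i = -4.89*(-1.41)^i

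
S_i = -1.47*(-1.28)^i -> [-1.47, 1.88, -2.41, 3.08, -3.95]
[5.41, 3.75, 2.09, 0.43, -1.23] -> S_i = 5.41 + -1.66*i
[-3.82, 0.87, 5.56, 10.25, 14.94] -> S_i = -3.82 + 4.69*i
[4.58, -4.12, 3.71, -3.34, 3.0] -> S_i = 4.58*(-0.90)^i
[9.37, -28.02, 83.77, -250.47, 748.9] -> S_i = 9.37*(-2.99)^i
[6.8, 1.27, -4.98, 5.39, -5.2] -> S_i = Random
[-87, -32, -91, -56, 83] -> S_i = Random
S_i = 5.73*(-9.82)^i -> [5.73, -56.27, 552.56, -5426.12, 53284.46]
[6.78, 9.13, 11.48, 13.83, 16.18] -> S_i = 6.78 + 2.35*i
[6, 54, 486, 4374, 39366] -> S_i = 6*9^i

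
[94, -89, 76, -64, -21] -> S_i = Random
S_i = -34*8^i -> [-34, -272, -2176, -17408, -139264]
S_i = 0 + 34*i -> [0, 34, 68, 102, 136]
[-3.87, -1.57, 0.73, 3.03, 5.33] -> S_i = -3.87 + 2.30*i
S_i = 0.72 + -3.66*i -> [0.72, -2.94, -6.6, -10.26, -13.92]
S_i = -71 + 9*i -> [-71, -62, -53, -44, -35]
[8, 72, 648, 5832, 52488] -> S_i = 8*9^i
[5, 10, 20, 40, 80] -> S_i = 5*2^i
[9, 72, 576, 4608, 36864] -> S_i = 9*8^i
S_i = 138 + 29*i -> [138, 167, 196, 225, 254]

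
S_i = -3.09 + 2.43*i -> [-3.09, -0.66, 1.77, 4.2, 6.63]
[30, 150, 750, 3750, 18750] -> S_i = 30*5^i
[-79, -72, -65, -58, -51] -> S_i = -79 + 7*i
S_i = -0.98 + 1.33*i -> [-0.98, 0.35, 1.68, 3.01, 4.34]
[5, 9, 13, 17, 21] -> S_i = 5 + 4*i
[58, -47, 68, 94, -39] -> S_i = Random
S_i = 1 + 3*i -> [1, 4, 7, 10, 13]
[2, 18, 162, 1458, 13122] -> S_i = 2*9^i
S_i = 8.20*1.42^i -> [8.2, 11.64, 16.53, 23.48, 33.34]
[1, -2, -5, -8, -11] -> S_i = 1 + -3*i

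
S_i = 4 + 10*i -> [4, 14, 24, 34, 44]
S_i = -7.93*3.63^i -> [-7.93, -28.79, -104.49, -379.31, -1376.89]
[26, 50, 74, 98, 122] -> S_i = 26 + 24*i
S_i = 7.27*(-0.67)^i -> [7.27, -4.87, 3.26, -2.19, 1.46]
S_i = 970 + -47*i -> [970, 923, 876, 829, 782]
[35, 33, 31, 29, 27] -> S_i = 35 + -2*i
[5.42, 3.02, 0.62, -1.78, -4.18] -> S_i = 5.42 + -2.40*i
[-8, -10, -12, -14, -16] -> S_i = -8 + -2*i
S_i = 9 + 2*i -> [9, 11, 13, 15, 17]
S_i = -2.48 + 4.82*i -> [-2.48, 2.34, 7.16, 11.98, 16.8]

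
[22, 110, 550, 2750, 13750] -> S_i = 22*5^i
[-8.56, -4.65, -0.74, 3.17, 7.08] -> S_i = -8.56 + 3.91*i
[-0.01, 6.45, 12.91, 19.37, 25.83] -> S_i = -0.01 + 6.46*i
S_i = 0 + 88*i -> [0, 88, 176, 264, 352]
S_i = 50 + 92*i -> [50, 142, 234, 326, 418]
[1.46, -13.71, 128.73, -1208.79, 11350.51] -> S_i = 1.46*(-9.39)^i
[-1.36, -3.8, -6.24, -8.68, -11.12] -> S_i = -1.36 + -2.44*i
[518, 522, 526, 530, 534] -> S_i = 518 + 4*i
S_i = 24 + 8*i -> [24, 32, 40, 48, 56]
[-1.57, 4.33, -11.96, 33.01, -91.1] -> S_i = -1.57*(-2.76)^i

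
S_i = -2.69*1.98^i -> [-2.69, -5.33, -10.55, -20.88, -41.34]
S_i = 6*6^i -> [6, 36, 216, 1296, 7776]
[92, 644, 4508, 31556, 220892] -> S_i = 92*7^i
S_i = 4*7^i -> [4, 28, 196, 1372, 9604]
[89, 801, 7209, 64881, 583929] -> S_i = 89*9^i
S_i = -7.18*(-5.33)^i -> [-7.18, 38.27, -203.98, 1087.19, -5794.73]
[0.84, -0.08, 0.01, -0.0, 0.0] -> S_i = 0.84*(-0.10)^i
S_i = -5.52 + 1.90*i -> [-5.52, -3.62, -1.72, 0.18, 2.08]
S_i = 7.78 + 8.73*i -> [7.78, 16.51, 25.24, 33.97, 42.7]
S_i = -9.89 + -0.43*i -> [-9.89, -10.32, -10.75, -11.18, -11.61]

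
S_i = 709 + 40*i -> [709, 749, 789, 829, 869]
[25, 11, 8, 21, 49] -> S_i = Random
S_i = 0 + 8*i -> [0, 8, 16, 24, 32]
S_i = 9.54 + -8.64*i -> [9.54, 0.9, -7.74, -16.38, -25.02]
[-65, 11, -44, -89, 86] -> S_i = Random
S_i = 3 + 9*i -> [3, 12, 21, 30, 39]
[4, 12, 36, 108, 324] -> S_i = 4*3^i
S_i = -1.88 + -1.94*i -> [-1.88, -3.82, -5.76, -7.7, -9.64]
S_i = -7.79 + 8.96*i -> [-7.79, 1.17, 10.13, 19.09, 28.05]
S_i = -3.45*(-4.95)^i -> [-3.45, 17.08, -84.53, 418.44, -2071.29]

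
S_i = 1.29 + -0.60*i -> [1.29, 0.69, 0.09, -0.51, -1.11]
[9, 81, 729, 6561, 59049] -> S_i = 9*9^i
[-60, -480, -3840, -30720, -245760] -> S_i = -60*8^i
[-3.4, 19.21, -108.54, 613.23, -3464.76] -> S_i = -3.40*(-5.65)^i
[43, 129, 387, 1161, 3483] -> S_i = 43*3^i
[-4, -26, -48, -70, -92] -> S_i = -4 + -22*i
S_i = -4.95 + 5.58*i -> [-4.95, 0.63, 6.21, 11.79, 17.37]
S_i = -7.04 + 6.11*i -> [-7.04, -0.93, 5.18, 11.29, 17.4]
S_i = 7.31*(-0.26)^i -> [7.31, -1.9, 0.49, -0.13, 0.03]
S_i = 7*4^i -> [7, 28, 112, 448, 1792]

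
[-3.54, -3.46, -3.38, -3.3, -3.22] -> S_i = -3.54 + 0.08*i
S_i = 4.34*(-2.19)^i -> [4.34, -9.5, 20.82, -45.59, 99.83]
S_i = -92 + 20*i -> [-92, -72, -52, -32, -12]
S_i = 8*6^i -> [8, 48, 288, 1728, 10368]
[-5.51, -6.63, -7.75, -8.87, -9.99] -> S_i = -5.51 + -1.12*i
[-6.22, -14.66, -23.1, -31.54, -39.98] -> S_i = -6.22 + -8.44*i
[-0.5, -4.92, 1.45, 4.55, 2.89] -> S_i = Random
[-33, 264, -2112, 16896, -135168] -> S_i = -33*-8^i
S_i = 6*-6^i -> [6, -36, 216, -1296, 7776]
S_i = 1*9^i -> [1, 9, 81, 729, 6561]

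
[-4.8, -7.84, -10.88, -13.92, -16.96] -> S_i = -4.80 + -3.04*i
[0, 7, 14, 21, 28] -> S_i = 0 + 7*i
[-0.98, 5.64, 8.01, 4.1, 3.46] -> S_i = Random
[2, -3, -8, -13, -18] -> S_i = 2 + -5*i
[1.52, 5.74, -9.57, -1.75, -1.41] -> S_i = Random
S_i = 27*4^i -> [27, 108, 432, 1728, 6912]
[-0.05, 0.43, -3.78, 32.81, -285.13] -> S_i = -0.05*(-8.69)^i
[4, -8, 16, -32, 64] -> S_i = 4*-2^i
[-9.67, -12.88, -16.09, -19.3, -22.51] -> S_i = -9.67 + -3.21*i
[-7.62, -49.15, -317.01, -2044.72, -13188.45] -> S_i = -7.62*6.45^i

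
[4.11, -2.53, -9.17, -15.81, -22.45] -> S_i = 4.11 + -6.64*i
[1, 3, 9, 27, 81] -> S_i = 1*3^i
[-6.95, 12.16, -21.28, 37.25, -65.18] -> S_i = -6.95*(-1.75)^i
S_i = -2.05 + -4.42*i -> [-2.05, -6.47, -10.89, -15.31, -19.73]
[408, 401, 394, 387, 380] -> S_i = 408 + -7*i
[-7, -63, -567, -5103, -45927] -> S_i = -7*9^i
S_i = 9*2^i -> [9, 18, 36, 72, 144]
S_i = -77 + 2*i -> [-77, -75, -73, -71, -69]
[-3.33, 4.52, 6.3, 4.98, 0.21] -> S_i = Random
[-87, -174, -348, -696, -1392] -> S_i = -87*2^i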